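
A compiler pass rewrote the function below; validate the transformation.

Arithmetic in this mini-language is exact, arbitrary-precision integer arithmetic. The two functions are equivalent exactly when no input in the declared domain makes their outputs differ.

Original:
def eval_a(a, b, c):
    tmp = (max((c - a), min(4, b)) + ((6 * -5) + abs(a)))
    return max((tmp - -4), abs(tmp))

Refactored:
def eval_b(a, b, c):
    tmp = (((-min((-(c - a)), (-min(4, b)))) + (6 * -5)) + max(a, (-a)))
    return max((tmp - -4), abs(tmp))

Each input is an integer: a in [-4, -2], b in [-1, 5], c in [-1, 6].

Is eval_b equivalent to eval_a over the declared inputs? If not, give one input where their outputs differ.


This is a faithful refactor — min/max/abs usage differs, but the computed results match everywhere.
Spot check at a=-4, b=0, c=2 — eval_a: tmp := -20 | result 20. eval_b: tmp := -20 | result 20. Both give 20.
Sweeping the whole domain (168 inputs) finds no disagreement.
verdict: equivalent


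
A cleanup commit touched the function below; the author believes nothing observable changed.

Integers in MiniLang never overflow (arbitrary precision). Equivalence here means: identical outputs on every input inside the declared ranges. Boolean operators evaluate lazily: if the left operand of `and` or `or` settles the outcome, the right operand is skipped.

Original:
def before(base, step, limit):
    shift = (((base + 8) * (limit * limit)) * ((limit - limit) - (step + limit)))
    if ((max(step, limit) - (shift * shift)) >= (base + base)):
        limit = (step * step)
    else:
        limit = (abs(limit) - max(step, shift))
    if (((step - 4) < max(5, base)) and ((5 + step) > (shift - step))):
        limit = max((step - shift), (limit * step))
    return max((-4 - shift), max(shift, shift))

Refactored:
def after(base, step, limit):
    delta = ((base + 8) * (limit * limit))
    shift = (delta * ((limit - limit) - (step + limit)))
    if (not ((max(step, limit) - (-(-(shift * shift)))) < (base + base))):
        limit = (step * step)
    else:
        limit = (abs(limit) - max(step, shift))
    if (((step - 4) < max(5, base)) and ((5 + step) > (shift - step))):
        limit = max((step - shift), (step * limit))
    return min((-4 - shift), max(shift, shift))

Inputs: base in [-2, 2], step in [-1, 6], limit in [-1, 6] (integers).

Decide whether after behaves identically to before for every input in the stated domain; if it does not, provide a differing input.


Try base=-2, step=-1, limit=-1.
before: shift := 12 | ((max(step, limit) - (shift * shift)) >= (base + base)): false | limit := -11 | (((step - 4) < max(5, base)) and ((5 + step) > (shift - step))): false | result 12
after: delta := 6 | shift := 12 | (not ((max(step, limit) - (-(-(shift * shift)))) < (base + base))): false | limit := -11 | (((step - 4) < max(5, base)) and ((5 + step) > (shift - step))): false | result -16
12 against -16: the behavior changed.
verdict: not equivalent; witness: base=-2, step=-1, limit=-1


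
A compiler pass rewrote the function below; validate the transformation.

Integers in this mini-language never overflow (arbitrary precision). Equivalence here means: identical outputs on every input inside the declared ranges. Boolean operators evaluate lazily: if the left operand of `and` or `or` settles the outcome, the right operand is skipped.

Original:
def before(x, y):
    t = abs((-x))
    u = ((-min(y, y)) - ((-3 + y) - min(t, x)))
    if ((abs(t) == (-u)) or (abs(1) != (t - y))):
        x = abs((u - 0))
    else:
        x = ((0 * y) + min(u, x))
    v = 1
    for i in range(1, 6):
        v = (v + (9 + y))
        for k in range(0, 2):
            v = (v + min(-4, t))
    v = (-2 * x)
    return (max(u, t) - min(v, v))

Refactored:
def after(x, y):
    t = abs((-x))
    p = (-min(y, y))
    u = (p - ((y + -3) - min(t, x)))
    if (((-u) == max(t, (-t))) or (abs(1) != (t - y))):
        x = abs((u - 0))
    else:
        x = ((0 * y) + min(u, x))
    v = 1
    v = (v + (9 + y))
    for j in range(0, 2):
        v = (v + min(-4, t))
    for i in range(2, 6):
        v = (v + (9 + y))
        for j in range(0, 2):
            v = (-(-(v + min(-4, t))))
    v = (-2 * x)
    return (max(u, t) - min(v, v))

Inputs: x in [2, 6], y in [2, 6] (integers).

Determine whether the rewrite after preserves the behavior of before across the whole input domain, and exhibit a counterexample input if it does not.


Side by side, the visible changes include: min/max/abs usage differs; also local variable names differ; also constant usage differs; also loop structure differs; also statement counts differ; also arithmetic usage differs.
One worked example (x=3, y=5) — before: t=3, then u=-4, then ((abs(t) == (-u)) or (abs(1) != (t - y))) is true, then x=4, then v=1, then (i=1), then v=15, then (k=0), then v=11, then (k=1), then v=7, then (i=2), then v=21, then (k=0), then v=17, then (k=1), then v=13, then (i=3), then v=27, then (k=0), then v=23, then (k=1), then v=19, then (i=4), then v=33, then (k=0), then v=29, then (k=1), then v=25, then (i=5), then v=39, then (k=0), then v=35, then (k=1), then v=31, then v=-8, then returns 11; after: t=3, then p=-5, then u=-4, then (((-u) == max(t, (-t))) or (abs(1) != (t - y))) is true, then x=4, then v=1, then v=15, then (j=0), then v=11, then (j=1), then v=7, then (i=2), then v=21, then (j=0), then v=17, then (j=1), then v=13, then (i=3), then v=27, then (j=0), then v=23, then (j=1), then v=19, then (i=4), then v=33, then (j=0), then v=29, then (j=1), then v=25, then (i=5), then v=39, then (j=0), then v=35, then (j=1), then v=31, then v=-8, then returns 11; agreement on 11.
Every one of the 25 inputs gives matching results.
verdict: equivalent


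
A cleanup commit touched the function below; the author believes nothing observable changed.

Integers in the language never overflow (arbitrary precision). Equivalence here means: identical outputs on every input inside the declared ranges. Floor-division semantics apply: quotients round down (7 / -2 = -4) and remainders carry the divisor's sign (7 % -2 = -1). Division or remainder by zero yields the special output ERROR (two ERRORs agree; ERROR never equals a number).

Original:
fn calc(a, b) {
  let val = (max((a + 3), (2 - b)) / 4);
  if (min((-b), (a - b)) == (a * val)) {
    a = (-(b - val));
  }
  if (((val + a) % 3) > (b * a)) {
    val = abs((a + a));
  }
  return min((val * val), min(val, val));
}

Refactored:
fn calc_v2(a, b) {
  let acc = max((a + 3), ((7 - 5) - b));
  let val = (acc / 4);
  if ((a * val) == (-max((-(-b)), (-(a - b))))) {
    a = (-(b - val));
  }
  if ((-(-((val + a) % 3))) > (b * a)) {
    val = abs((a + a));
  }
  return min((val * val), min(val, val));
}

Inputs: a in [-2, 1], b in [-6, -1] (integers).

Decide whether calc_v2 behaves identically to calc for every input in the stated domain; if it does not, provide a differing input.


Reading the diff, among the changes: arithmetic usage differs, and min/max/abs usage differs, and local variable names differ, and statement counts differ, and constant usage differs.
One worked example (a=-2, b=-1) — calc: val=0, then (min((-b), (a - b)) == (a * val)) is false, then (((val + a) % 3) > (b * a)) is false, then returns 0; calc_v2: acc=3, then val=0, then ((a * val) == (-max((-(-b)), (-(a - b))))) is false, then ((-(-((val + a) % 3))) > (b * a)) is false, then returns 0; agreement on 0.
An exhaustive pass over the 24 declared inputs shows identical outputs.
verdict: equivalent


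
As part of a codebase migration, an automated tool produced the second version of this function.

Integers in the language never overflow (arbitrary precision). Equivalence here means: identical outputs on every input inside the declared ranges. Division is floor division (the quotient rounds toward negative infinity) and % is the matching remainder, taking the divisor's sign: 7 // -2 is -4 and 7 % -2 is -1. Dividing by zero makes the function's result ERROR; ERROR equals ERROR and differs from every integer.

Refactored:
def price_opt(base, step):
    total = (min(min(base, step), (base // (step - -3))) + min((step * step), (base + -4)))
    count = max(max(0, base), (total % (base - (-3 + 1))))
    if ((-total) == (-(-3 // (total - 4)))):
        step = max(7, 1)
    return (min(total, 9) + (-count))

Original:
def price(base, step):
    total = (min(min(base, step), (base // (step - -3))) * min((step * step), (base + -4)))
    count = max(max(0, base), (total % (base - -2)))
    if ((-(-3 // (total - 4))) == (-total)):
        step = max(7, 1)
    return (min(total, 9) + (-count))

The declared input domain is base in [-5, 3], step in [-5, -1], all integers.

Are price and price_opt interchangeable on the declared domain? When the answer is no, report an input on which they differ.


Evaluate both at base=-5, step=-5.
price: total=45, then count=0, then ((-(-3 // (total - 4))) == (-total)) is false, then returns 9
price_opt: total=-14, then count=0, then ((-total) == (-(-3 // (total - 4)))) is false, then returns -14
9 and -14 differ, so these are not the same function on this domain.
verdict: not equivalent; witness: base=-5, step=-5


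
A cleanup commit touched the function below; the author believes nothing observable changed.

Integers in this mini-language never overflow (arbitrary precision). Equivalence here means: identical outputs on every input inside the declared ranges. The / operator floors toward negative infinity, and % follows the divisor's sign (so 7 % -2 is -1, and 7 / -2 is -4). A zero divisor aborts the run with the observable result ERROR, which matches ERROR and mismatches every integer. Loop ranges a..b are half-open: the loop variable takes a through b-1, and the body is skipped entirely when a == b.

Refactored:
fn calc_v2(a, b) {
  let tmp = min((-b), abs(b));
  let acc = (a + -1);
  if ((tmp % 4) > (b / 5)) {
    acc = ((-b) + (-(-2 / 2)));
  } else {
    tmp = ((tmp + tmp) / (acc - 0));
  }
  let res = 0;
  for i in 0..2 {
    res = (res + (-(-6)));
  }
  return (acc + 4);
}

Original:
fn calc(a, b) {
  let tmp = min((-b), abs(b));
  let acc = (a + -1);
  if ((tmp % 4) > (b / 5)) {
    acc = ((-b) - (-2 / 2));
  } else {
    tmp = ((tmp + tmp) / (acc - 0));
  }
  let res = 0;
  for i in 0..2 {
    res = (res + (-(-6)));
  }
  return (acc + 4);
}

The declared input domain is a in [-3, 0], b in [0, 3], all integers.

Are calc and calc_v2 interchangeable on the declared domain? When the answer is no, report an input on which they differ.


The two are interchangeable: arithmetic usage differs, and every declared input agrees.
Tracing a=0, b=2: calc: tmp becomes -2; next acc becomes -1; next ((tmp % 4) > (b / 5)) evaluates to true; next acc becomes -1; next res becomes 0; next at i=0:; next res becomes 6; next at i=1:; next res becomes 12; next final value 3 | calc_v2: tmp becomes -2; next acc becomes -1; next ((tmp % 4) > (b / 5)) evaluates to true; next acc becomes -1; next res becomes 0; next at i=0:; next res becomes 6; next at i=1:; next res becomes 12; next final value 3 — matching result 3.
Every one of the 16 inputs gives matching results.
verdict: equivalent


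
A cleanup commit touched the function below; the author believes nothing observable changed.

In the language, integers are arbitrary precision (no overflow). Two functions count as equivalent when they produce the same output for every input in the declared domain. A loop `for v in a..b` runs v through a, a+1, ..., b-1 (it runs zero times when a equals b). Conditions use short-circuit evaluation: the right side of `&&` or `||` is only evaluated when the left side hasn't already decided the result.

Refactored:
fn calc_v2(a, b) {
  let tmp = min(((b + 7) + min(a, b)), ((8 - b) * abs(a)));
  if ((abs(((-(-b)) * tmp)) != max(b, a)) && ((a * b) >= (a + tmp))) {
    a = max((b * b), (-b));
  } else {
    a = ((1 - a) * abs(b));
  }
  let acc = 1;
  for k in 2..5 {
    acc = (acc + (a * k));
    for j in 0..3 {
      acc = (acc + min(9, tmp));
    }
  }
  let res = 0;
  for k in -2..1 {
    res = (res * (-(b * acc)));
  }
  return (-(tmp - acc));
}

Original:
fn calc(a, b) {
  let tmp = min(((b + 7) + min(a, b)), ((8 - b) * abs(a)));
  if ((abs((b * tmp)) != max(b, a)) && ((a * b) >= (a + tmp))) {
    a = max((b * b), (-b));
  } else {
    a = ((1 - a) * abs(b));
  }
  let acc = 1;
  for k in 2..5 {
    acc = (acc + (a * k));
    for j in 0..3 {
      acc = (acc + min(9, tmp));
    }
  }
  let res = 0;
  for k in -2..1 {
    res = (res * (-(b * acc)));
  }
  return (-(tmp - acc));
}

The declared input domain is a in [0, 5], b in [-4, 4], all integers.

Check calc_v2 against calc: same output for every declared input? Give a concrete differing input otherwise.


The two are interchangeable: same computation, different form, and every declared input agrees.
One worked example (a=3, b=0) — calc: tmp becomes 7; next ((abs((b * tmp)) != max(b, a)) && ((a * b) >= (a + tmp))) evaluates to false; next a becomes 0; next acc becomes 1; next at k=2:; next acc becomes 1; next at j=0:; next acc becomes 8; next at j=1:; next acc becomes 15; next at j=2:; next acc becomes 22; next at k=3:; next acc becomes 22; next at j=0:; next acc becomes 29; next at j=1:; next acc becomes 36; next at j=2:; next acc becomes 43; next at k=4:; next acc becomes 43; next at j=0:; next acc becomes 50; next at j=1:; next acc becomes 57; next at j=2:; next acc becomes 64; next res becomes 0; next at k=-2:; next res becomes 0; next at k=-1:; next res becomes 0; next at k=0:; next res becomes 0; next final value 57; calc_v2: tmp becomes 7; next ((abs(((-(-b)) * tmp)) != max(b, a)) && ((a * b) >= (a + tmp))) evaluates to false; next a becomes 0; next acc becomes 1; next at k=2:; next acc becomes 1; next at j=0:; next acc becomes 8; next at j=1:; next acc becomes 15; next at j=2:; next acc becomes 22; next at k=3:; next acc becomes 22; next at j=0:; next acc becomes 29; next at j=1:; next acc becomes 36; next at j=2:; next acc becomes 43; next at k=4:; next acc becomes 43; next at j=0:; next acc becomes 50; next at j=1:; next acc becomes 57; next at j=2:; next acc becomes 64; next res becomes 0; next at k=-2:; next res becomes 0; next at k=-1:; next res becomes 0; next at k=0:; next res becomes 0; next final value 57; agreement on 57.
An exhaustive pass over the 54 declared inputs shows identical outputs.
verdict: equivalent


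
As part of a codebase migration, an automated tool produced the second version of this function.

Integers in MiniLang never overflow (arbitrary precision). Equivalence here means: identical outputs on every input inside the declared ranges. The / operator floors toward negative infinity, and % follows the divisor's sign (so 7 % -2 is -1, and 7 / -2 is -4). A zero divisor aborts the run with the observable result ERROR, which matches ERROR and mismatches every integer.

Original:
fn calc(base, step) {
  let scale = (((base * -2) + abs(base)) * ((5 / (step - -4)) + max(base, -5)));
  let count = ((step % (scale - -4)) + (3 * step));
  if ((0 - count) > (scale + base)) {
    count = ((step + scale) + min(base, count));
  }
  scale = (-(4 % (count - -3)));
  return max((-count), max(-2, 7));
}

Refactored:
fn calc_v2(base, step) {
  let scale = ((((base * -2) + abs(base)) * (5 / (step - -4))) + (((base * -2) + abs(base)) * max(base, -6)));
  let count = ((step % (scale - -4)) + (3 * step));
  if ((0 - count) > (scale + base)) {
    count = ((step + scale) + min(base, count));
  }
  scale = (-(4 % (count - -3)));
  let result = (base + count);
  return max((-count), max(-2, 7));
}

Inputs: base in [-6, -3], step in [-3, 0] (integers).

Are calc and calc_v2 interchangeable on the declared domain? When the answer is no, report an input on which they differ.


Consider the input base=-6, step=-3.
calc: scale=0, then count=-8, then ((0 - count) > (scale + base)) is true, then count=-11, then scale=4, then returns 11
calc_v2: scale=-18, then count=-12, then ((0 - count) > (scale + base)) is true, then count=-33, then scale=26, then result=-39, then returns 33
11 against 33: the behavior changed.
verdict: not equivalent; witness: base=-6, step=-3


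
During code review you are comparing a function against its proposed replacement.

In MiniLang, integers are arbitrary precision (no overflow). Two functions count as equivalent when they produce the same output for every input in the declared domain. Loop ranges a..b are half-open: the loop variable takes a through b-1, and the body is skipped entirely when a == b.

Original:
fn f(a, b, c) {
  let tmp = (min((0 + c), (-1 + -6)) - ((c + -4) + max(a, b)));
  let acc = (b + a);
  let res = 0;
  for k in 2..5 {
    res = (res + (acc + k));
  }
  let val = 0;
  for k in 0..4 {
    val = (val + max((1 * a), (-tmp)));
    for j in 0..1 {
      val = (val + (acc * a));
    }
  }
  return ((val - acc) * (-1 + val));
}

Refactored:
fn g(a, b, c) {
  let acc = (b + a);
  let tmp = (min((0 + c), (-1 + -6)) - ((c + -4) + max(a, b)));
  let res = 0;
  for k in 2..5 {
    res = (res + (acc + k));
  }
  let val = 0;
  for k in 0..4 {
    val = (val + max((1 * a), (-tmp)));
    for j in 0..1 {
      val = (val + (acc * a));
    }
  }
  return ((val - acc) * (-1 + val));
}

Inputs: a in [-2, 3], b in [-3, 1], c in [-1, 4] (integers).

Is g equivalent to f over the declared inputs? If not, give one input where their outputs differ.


The two are interchangeable: same computation, different form, and every declared input agrees.
One worked example (a=-2, b=-3, c=-1) — f: tmp = 0; acc = -5; res = 0; [k=2]; res = -3; [k=3]; res = -5; [k=4]; res = -6; val = 0; [k=0]; val = 0; [j=0]; val = 10; [k=1]; val = 10; [j=0]; val = 20; [k=2]; val = 20; [j=0]; val = 30; [k=3]; val = 30; [j=0]; val = 40; return 1755; g: acc = -5; tmp = 0; res = 0; [k=2]; res = -3; [k=3]; res = -5; [k=4]; res = -6; val = 0; [k=0]; val = 0; [j=0]; val = 10; [k=1]; val = 10; [j=0]; val = 20; [k=2]; val = 20; [j=0]; val = 30; [k=3]; val = 30; [j=0]; val = 40; return 1755; agreement on 1755.
Every one of the 180 inputs gives matching results.
verdict: equivalent


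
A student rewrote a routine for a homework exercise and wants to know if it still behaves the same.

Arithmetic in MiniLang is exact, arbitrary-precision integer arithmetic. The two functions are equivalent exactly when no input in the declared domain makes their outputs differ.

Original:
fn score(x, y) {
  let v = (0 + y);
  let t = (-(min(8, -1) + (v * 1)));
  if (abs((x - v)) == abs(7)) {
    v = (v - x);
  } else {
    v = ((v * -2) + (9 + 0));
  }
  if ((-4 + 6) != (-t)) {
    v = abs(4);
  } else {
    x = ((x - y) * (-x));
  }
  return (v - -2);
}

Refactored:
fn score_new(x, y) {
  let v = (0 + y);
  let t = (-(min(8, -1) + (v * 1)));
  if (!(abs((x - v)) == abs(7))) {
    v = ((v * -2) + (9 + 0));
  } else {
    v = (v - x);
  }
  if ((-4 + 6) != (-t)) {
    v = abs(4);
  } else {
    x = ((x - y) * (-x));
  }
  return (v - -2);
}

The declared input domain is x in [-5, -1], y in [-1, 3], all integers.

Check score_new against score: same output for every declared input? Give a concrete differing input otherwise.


Behavior is preserved: although boolean connective usage differs, the outputs never diverge.
Spot check at x=-4, y=-1 — score: v := -1 | t := 2 | (abs((x - v)) == abs(7)): false | v := 11 | ((-4 + 6) != (-t)): true | v := 4 | result 6. score_new: v := -1 | t := 2 | (!(abs((x - v)) == abs(7))): true | v := 11 | ((-4 + 6) != (-t)): true | v := 4 | result 6. Both give 6.
Every one of the 25 inputs gives matching results.
verdict: equivalent


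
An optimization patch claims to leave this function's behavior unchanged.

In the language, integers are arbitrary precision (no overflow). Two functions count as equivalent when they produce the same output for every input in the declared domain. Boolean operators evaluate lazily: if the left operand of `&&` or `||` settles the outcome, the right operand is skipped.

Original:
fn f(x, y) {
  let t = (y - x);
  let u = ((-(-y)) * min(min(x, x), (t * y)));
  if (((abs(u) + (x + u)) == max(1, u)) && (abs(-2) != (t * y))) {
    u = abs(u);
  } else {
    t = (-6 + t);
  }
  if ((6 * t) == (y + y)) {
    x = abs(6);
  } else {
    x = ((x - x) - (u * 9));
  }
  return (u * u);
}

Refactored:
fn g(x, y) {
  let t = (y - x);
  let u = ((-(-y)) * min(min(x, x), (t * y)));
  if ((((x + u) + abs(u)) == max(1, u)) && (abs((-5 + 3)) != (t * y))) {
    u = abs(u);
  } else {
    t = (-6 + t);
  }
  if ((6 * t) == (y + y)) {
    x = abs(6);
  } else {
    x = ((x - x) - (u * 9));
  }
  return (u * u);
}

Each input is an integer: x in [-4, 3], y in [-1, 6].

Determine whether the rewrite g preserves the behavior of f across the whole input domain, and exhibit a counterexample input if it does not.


This is a faithful refactor — arithmetic usage differs, plus constant usage differs, but the computed results match everywhere.
One worked example (x=2, y=6) — f: t becomes 4; next u becomes 12; next (((abs(u) + (x + u)) == max(1, u)) && (abs(-2) != (t * y))) evaluates to false; next t becomes -2; next ((6 * t) == (y + y)) evaluates to false; next x becomes -108; next final value 144; g: t becomes 4; next u becomes 12; next ((((x + u) + abs(u)) == max(1, u)) && (abs((-5 + 3)) != (t * y))) evaluates to false; next t becomes -2; next ((6 * t) == (y + y)) evaluates to false; next x becomes -108; next final value 144; agreement on 144.
Across all 64 domain points the two functions coincide.
verdict: equivalent


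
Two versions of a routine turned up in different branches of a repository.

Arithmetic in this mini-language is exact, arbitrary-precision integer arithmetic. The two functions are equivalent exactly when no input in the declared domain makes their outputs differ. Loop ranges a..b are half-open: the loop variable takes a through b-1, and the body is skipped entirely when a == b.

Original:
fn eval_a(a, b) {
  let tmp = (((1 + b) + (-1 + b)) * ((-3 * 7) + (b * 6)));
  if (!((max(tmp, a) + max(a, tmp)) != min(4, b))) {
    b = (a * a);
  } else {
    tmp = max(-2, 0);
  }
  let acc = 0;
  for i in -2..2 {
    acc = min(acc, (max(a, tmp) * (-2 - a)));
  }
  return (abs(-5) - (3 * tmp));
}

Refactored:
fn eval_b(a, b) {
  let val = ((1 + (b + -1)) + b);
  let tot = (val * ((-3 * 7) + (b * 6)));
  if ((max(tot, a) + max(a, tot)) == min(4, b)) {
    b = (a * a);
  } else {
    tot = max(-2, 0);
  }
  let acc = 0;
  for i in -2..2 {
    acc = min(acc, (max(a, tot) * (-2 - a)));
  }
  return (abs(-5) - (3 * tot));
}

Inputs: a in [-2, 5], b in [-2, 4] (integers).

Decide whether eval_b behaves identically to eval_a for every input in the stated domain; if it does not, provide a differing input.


Equivalent — the differences include statement counts differ, and local variable names differ, and boolean connective usage differs, and comparison usage differs, yet no declared input distinguishes the two.
Spot check at a=-2, b=1 — eval_a: tmp=-30, then (!((max(tmp, a) + max(a, tmp)) != min(4, b))) is false, then tmp=0, then acc=0, then (i=-2), then acc=0, then (i=-1), then acc=0, then (i=0), then acc=0, then (i=1), then acc=0, then returns 5. eval_b: val=2, then tot=-30, then ((max(tot, a) + max(a, tot)) == min(4, b)) is false, then tot=0, then acc=0, then (i=-2), then acc=0, then (i=-1), then acc=0, then (i=0), then acc=0, then (i=1), then acc=0, then returns 5. Both give 5.
Across all 56 domain points the two functions coincide.
verdict: equivalent


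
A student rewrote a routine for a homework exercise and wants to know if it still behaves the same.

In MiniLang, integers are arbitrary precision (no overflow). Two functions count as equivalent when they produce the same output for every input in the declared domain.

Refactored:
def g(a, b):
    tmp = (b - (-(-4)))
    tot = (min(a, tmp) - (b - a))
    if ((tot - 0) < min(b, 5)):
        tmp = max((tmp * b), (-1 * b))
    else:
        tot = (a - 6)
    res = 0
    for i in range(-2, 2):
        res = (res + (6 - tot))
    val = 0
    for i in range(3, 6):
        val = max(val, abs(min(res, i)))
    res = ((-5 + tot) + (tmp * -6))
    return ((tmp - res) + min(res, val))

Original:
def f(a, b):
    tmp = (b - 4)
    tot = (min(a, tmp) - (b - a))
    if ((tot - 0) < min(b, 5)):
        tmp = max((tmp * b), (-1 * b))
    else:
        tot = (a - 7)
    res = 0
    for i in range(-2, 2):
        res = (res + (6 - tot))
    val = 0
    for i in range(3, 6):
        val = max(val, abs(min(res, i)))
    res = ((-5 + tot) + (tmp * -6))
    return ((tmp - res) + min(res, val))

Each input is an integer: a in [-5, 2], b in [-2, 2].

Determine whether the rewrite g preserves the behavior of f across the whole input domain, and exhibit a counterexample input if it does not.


These are not equivalent — on a=2, b=-2 the outputs split (-27 vs -28).
f: tmp := -6 | tot := -2 | ((tot - 0) < min(b, 5)): false | tot := -5 | res := 0 | iter i=-2: | res := 11 | iter i=-1: | res := 22 | iter i=0: | res := 33 | iter i=1: | res := 44 | val := 0 | iter i=3: | val := 3 | iter i=4: | val := 4 | iter i=5: | val := 5 | res := 26 | result -27
g: tmp := -6 | tot := -2 | ((tot - 0) < min(b, 5)): false | tot := -4 | res := 0 | iter i=-2: | res := 10 | iter i=-1: | res := 20 | iter i=0: | res := 30 | iter i=1: | res := 40 | val := 0 | iter i=3: | val := 3 | iter i=4: | val := 4 | iter i=5: | val := 5 | res := 27 | result -28
verdict: not equivalent; witness: a=2, b=-2


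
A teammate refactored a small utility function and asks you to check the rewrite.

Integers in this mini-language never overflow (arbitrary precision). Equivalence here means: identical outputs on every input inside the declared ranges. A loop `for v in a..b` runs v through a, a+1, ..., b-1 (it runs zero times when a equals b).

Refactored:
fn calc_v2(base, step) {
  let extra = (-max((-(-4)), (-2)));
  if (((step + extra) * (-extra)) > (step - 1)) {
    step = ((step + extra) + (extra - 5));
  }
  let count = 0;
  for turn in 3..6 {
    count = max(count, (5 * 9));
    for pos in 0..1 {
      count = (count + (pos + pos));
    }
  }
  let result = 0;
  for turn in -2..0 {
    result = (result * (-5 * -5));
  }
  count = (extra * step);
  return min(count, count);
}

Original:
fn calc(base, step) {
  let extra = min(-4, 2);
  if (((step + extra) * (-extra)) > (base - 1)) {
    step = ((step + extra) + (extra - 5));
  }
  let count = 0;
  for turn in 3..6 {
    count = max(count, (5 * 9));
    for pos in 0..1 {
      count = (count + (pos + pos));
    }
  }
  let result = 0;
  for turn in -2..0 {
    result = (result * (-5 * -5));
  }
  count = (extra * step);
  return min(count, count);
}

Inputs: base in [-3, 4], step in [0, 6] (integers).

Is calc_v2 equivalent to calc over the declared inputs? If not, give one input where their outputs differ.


Evaluate both at base=-3, step=4.
calc: extra=-4, then (((step + extra) * (-extra)) > (base - 1)) is true, then step=-9, then count=0, then (turn=3), then count=45, then (pos=0), then count=45, then (turn=4), then count=45, then (pos=0), then count=45, then (turn=5), then count=45, then (pos=0), then count=45, then result=0, then (turn=-2), then result=0, then (turn=-1), then result=0, then count=36, then returns 36
calc_v2: extra=-4, then (((step + extra) * (-extra)) > (step - 1)) is false, then count=0, then (turn=3), then count=45, then (pos=0), then count=45, then (turn=4), then count=45, then (pos=0), then count=45, then (turn=5), then count=45, then (pos=0), then count=45, then result=0, then (turn=-2), then result=0, then (turn=-1), then result=0, then count=-16, then returns -16
36 != -16, so the rewrite changes behavior.
verdict: not equivalent; witness: base=-3, step=4


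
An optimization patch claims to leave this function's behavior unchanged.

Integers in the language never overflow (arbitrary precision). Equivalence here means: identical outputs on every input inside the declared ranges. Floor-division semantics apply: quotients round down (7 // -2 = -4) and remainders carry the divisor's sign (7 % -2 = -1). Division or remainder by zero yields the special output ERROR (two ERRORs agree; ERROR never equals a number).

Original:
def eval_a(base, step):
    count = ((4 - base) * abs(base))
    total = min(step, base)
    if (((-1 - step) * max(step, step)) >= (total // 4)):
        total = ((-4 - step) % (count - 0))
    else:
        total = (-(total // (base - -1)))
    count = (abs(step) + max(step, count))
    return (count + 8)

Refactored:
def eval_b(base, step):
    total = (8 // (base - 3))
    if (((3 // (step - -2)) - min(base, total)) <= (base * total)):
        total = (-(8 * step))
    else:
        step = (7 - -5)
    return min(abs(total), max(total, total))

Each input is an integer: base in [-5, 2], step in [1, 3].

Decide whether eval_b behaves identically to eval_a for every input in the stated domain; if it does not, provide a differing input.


Try base=-5, step=1.
eval_a: count := 45 | total := -5 | (((-1 - step) * max(step, step)) >= (total // 4)): true | total := 40 | count := 46 | result 54
eval_b: total := -1 | (((3 // (step - -2)) - min(base, total)) <= (base * total)): false | step := 12 | result -1
54 vs -1 — the two versions disagree here.
verdict: not equivalent; witness: base=-5, step=1


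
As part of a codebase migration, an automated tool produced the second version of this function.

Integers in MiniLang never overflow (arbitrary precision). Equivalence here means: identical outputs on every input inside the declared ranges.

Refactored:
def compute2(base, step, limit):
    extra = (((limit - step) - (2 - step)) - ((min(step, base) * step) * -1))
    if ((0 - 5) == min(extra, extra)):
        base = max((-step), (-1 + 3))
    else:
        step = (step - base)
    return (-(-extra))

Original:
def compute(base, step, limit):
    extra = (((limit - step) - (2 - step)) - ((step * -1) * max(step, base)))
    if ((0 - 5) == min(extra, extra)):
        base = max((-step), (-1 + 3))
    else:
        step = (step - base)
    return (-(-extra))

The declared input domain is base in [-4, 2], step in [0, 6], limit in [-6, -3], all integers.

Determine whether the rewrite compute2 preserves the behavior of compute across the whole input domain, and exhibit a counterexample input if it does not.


At base=-4, step=1, limit=-6: compute gives -7, compute2 gives -12.
verdict: not equivalent; witness: base=-4, step=1, limit=-6


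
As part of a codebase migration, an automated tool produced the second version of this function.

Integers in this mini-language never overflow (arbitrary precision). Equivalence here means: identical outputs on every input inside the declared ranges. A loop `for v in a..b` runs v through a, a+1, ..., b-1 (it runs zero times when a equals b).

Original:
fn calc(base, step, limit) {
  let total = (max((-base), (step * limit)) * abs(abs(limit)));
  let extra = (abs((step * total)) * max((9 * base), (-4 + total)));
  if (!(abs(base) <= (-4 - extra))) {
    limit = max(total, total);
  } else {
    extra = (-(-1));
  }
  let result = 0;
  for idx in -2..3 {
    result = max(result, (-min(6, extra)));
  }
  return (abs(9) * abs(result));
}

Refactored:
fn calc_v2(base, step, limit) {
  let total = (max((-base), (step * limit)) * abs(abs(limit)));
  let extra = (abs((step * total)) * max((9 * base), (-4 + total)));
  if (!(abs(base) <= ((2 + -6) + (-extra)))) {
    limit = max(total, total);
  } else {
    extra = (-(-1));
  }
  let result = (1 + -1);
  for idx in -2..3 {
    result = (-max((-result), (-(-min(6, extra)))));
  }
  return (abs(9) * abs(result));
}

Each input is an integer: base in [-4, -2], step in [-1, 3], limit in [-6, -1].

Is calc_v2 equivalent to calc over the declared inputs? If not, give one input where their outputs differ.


Take base=-4, step=-1, limit=-6.
calc: total=36, then extra=1152, then (!(abs(base) <= (-4 - extra))) is true, then limit=36, then result=0, then (idx=-2), then result=0, then (idx=-1), then result=0, then (idx=0), then result=0, then (idx=1), then result=0, then (idx=2), then result=0, then returns 0
calc_v2: total=36, then extra=1152, then (!(abs(base) <= ((2 + -6) + (-extra)))) is true, then limit=36, then result=0, then (idx=-2), then result=-6, then (idx=-1), then result=-6, then (idx=0), then result=-6, then (idx=1), then result=-6, then (idx=2), then result=-6, then returns 54
0 vs 54 — the two versions disagree here.
verdict: not equivalent; witness: base=-4, step=-1, limit=-6


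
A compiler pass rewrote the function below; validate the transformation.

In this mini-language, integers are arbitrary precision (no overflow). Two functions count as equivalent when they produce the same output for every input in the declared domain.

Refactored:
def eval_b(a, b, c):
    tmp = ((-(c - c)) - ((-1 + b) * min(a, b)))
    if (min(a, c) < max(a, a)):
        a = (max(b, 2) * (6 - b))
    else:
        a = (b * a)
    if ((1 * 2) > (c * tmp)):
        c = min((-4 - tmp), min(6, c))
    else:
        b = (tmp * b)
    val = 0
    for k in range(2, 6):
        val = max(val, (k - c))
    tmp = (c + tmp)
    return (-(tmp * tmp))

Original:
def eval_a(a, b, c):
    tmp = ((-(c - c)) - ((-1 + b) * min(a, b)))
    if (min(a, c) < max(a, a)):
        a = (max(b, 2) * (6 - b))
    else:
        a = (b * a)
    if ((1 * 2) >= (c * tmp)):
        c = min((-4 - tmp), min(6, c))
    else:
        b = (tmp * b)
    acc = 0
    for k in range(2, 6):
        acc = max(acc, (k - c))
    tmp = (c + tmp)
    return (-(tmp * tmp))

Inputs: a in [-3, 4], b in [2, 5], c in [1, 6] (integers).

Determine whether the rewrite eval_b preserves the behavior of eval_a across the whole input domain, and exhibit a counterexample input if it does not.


At a=-2, b=2, c=1: eval_a gives -16, eval_b gives -9.
verdict: not equivalent; witness: a=-2, b=2, c=1


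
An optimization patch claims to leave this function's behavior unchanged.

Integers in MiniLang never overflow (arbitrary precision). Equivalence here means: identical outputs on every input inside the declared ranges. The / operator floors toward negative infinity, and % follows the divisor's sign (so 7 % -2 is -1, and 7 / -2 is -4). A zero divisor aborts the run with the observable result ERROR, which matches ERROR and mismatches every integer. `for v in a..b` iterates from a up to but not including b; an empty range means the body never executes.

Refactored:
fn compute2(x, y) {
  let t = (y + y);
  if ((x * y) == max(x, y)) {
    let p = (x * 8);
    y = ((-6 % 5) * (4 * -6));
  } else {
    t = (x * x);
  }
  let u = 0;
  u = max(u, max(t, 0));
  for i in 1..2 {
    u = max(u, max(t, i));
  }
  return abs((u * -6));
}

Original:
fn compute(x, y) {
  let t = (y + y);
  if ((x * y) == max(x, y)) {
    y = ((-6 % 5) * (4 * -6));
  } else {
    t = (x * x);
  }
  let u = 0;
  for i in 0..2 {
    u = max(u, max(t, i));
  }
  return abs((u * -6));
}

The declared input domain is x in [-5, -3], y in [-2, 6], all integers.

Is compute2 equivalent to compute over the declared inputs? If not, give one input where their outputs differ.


Changes here: loop structure differs; and constant usage differs; and local variable names differ; and arithmetic usage differs; and min/max/abs usage differs; and statement counts differ; the full 27-point sweep finds no disagreement.
verdict: equivalent


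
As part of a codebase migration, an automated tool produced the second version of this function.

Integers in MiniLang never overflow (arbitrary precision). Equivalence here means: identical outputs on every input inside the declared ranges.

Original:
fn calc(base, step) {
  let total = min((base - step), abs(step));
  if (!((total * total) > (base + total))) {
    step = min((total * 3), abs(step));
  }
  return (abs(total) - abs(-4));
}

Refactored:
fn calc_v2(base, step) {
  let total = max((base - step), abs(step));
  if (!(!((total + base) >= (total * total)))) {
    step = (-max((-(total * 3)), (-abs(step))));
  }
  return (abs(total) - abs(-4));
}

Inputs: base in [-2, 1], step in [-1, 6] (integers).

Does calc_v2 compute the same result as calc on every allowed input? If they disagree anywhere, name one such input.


Run the pair on base=-2, step=0.
calc: total becomes -2; next (!((total * total) > (base + total))) evaluates to false; next final value -2
calc_v2: total becomes 0; next (!(!((total + base) >= (total * total)))) evaluates to false; next final value -4
-2 != -4, so the rewrite changes behavior.
verdict: not equivalent; witness: base=-2, step=0


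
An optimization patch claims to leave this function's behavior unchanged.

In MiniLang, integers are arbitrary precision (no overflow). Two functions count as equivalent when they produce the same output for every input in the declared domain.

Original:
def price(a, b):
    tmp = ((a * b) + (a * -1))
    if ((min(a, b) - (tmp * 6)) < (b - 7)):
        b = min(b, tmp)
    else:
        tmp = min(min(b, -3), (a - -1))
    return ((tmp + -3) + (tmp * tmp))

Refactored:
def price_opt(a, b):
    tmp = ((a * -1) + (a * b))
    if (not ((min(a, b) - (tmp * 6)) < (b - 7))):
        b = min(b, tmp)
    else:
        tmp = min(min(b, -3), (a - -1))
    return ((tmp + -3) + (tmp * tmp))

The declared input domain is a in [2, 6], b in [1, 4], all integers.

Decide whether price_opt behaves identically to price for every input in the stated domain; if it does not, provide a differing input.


Take a=2, b=1.
price: tmp := 0 | ((min(a, b) - (tmp * 6)) < (b - 7)): false | tmp := -3 | result 3
price_opt: tmp := 0 | (not ((min(a, b) - (tmp * 6)) < (b - 7))): true | b := 0 | result -3
3 != -3, so the rewrite changes behavior.
verdict: not equivalent; witness: a=2, b=1


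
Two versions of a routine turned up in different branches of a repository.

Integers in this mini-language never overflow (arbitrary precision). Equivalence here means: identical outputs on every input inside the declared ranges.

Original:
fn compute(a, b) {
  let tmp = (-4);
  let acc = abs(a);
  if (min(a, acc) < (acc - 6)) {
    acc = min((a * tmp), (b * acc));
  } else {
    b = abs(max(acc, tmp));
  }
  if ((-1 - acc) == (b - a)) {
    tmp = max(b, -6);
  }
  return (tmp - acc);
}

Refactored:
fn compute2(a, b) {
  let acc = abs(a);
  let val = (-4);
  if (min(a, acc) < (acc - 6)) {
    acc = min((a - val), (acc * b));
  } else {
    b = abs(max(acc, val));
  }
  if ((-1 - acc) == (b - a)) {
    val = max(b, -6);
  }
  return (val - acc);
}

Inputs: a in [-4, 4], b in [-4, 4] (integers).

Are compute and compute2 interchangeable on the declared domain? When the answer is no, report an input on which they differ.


These are not equivalent — on a=-4, b=1 the outputs split (-8 vs -4).
compute: tmp=-4, then acc=4, then (min(a, acc) < (acc - 6)) is true, then acc=4, then ((-1 - acc) == (b - a)) is false, then returns -8
compute2: acc=4, then val=-4, then (min(a, acc) < (acc - 6)) is true, then acc=0, then ((-1 - acc) == (b - a)) is false, then returns -4
verdict: not equivalent; witness: a=-4, b=1


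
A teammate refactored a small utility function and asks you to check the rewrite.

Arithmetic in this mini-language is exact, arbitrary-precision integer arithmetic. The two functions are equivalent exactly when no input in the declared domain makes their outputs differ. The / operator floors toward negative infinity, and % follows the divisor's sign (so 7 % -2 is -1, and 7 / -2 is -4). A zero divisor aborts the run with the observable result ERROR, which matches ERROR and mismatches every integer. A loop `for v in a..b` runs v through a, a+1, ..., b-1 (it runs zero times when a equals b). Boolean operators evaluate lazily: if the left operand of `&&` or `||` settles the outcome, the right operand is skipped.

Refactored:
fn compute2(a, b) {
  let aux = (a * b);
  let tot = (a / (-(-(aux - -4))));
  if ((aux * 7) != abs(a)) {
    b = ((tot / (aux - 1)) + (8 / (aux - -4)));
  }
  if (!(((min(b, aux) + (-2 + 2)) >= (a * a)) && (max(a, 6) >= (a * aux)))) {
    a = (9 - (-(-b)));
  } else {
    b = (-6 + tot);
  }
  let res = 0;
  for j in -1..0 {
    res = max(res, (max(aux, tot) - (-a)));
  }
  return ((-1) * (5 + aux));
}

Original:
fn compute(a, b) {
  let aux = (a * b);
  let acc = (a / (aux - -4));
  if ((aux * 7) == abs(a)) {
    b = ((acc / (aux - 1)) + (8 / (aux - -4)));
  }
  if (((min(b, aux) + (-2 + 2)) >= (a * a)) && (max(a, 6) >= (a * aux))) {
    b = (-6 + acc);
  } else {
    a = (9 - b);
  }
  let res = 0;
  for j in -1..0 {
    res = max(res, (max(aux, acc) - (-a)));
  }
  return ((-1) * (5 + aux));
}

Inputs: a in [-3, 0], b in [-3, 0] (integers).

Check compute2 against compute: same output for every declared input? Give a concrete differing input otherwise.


a=-1, b=-1 yields -6 from compute but ERROR from compute2.
verdict: not equivalent; witness: a=-1, b=-1
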